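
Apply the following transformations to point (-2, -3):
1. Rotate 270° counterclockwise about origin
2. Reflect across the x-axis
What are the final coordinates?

Step 1: Rotate 270° → (-3, 2)
Step 2: Reflect across x-axis → (-3, -2)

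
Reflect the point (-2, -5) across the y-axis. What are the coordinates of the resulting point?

Reflection across y-axis: (-2, -5) → (2, -5)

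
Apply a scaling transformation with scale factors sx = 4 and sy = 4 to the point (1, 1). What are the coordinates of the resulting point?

Scaling matrix:
[[4, 0], [0, 4]]
Result: (1 × 4, 1 × 4) = (4, 4)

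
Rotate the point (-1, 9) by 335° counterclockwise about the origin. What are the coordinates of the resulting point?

Rotation matrix for 335°: [[cos 335°, -sin 335°], [sin 335°, cos 335°]] ≈ [[0.906308, 0.422618], [-0.422618, 0.906308]]
[[0.906308, 0.422618], [-0.422618, 0.906308]] × [-1, 9]ᵀ ≈ [2.8973, 8.5794]ᵀ
Result: (2.8973, 8.5794)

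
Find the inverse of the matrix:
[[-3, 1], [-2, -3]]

For [[a,b],[c,d]], inverse = (1/det)·[[d,-b],[-c,a]]
det = (-3)(-3) - (1)(-2) = 9 - -2 = 11
Inverse = (1/11)·[[-3, -1], [2, -3]]
= [[-3/11, -1/11], [2/11, -3/11]]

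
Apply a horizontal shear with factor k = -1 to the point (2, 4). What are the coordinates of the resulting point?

Shear matrix for horizontal shear with factor k = -1:
[[1, -1], [0, 1]]
Result: (2, 4) → (-2, 4)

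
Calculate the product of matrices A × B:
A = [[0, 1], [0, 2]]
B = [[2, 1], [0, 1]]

Matrix multiplication:
C[0][0] = 0×2 + 1×0 = 0
C[0][1] = 0×1 + 1×1 = 1
C[1][0] = 0×2 + 2×0 = 0
C[1][1] = 0×1 + 2×1 = 2
Result: [[0, 1], [0, 2]]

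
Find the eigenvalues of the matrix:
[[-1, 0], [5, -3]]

Characteristic equation: det(A - λI) = 0
λ² - (trace)λ + (det) = 0
trace = -1 + -3 = -4, det = (-1)(-3) - (0)(5) = 3
λ² - (-4)λ + (3) = 0
λ = (-4 ± √((-4)² - 4·(3))) / 2 = (-4 ± √4) / 2
Solving: λ = -3, -1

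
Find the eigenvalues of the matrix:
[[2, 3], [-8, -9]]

Characteristic equation: det(A - λI) = 0
λ² - (trace)λ + (det) = 0
trace = 2 + -9 = -7, det = (2)(-9) - (3)(-8) = 6
λ² - (-7)λ + (6) = 0
λ = (-7 ± √((-7)² - 4·(6))) / 2 = (-7 ± √25) / 2
Solving: λ = -6, -1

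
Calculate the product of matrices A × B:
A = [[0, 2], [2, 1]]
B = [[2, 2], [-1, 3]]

Matrix multiplication:
C[0][0] = 0×2 + 2×-1 = -2
C[0][1] = 0×2 + 2×3 = 6
C[1][0] = 2×2 + 1×-1 = 3
C[1][1] = 2×2 + 1×3 = 7
Result: [[-2, 6], [3, 7]]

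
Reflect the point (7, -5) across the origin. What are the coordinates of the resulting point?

Reflection across origin: (7, -5) → (-7, 5)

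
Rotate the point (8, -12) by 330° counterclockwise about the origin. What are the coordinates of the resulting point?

Rotation matrix for 330°: [[cos 330°, -sin 330°], [sin 330°, cos 330°]] ≈ [[0.866025, 0.500000], [-0.500000, 0.866025]]
[[0.866025, 0.500000], [-0.500000, 0.866025]] × [8, -12]ᵀ ≈ [0.9282, -14.3923]ᵀ
Result: (0.9282, -14.3923)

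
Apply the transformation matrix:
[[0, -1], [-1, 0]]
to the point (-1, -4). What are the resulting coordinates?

Matrix multiplication:
[[0, -1], [-1, 0]] × [-1, -4]ᵀ
= [(0)(-1) + (-1)(-4), (-1)(-1) + (0)(-4)]ᵀ
= [4, 1]ᵀ
Result: (4, 1)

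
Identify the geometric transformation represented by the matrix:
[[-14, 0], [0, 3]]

This matrix represents: non-uniform scaling by sx = -14, sy = 3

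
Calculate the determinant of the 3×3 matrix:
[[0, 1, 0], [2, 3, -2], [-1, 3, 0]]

Expansion along first row:
det = 0·det([[3,-2],[3,0]]) - 1·det([[2,-2],[-1,0]]) + 0·det([[2,3],[-1,3]])
    = 0·(3·0 - -2·3) - 1·(2·0 - -2·-1) + 0·(2·3 - 3·-1)
    = 0·6 - 1·-2 + 0·9
    = 0 + 2 + 0 = 2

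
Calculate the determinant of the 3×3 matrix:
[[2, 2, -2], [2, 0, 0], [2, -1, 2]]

Expansion along first row:
det = 2·det([[0,0],[-1,2]]) - 2·det([[2,0],[2,2]]) + -2·det([[2,0],[2,-1]])
    = 2·(0·2 - 0·-1) - 2·(2·2 - 0·2) + -2·(2·-1 - 0·2)
    = 2·0 - 2·4 + -2·-2
    = 0 + -8 + 4 = -4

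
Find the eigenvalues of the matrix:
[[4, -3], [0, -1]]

Characteristic equation: det(A - λI) = 0
λ² - (trace)λ + (det) = 0
trace = 4 + -1 = 3, det = (4)(-1) - (-3)(0) = -4
λ² - (3)λ + (-4) = 0
λ = (3 ± √((3)² - 4·(-4))) / 2 = (3 ± √25) / 2
Solving: λ = -1, 4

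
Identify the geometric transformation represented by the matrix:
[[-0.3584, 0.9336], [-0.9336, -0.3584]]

This matrix represents: rotation by 249° counterclockwise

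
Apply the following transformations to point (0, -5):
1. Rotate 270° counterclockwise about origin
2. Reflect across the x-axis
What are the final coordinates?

Step 1: Rotate 270° → (-5, 0)
Step 2: Reflect across x-axis → (-5, 0)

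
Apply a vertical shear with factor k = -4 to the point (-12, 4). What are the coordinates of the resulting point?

Shear matrix for vertical shear with factor k = -4:
[[1, 0], [-4, 1]]
Result: (-12, 4) → (-12, 52)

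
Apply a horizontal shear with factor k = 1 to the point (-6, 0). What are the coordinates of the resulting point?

Shear matrix for horizontal shear with factor k = 1:
[[1, 1], [0, 1]]
Result: (-6, 0) → (-6, 0)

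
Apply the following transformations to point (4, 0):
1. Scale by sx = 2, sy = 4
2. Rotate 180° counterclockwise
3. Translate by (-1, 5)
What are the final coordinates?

Step 1: Scale → (8, 0)
Step 2: Rotate 180° → (-8, 0)
Step 3: Translate → (-9, 5)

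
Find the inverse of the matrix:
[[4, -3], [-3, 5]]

For [[a,b],[c,d]], inverse = (1/det)·[[d,-b],[-c,a]]
det = (4)(5) - (-3)(-3) = 20 - 9 = 11
Inverse = (1/11)·[[5, 3], [3, 4]]
= [[5/11, 3/11], [3/11, 4/11]]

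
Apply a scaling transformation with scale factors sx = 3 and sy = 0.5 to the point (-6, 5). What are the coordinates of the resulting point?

Scaling matrix:
[[3, 0], [0, 0.50]]
Result: (-6 × 3, 5 × 0.5) = (-18, 2.5)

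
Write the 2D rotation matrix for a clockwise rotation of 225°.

Rotation matrix formula: [[cos θ, -sin θ], [sin θ, cos θ]]
A clockwise rotation by 225° is equivalent to a counterclockwise rotation by -225°.
For θ = -225°:
cos(-225°) = -√2/2
sin(-225°) = √2/2
Result: [[-√2/2, -√2/2], [√2/2, -√2/2]]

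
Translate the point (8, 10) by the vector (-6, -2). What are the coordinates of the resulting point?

Translation by (-6, -2) (homogeneous matrix [[1, 0, -6], [0, 1, -2], [0, 0, 1]]):
x' = 8 + -6 = 2
y' = 10 + -2 = 8
Result: (2, 8)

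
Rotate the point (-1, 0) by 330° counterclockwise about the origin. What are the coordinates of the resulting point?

Rotation matrix for 330°: [[cos 330°, -sin 330°], [sin 330°, cos 330°]] ≈ [[0.866025, 0.500000], [-0.500000, 0.866025]]
[[0.866025, 0.500000], [-0.500000, 0.866025]] × [-1, 0]ᵀ ≈ [-0.8660, 0.5000]ᵀ
Result: (-0.8660, 0.5000)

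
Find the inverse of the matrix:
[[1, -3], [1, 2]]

For [[a,b],[c,d]], inverse = (1/det)·[[d,-b],[-c,a]]
det = (1)(2) - (-3)(1) = 2 - -3 = 5
Inverse = (1/5)·[[2, 3], [-1, 1]]
= [[2/5, 3/5], [-1/5, 1/5]]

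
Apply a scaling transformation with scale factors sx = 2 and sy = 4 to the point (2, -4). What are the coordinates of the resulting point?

Scaling matrix:
[[2, 0], [0, 4]]
Result: (2 × 2, -4 × 4) = (4, -16)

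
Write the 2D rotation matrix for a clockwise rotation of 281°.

Rotation matrix formula: [[cos θ, -sin θ], [sin θ, cos θ]]
A clockwise rotation by 281° is equivalent to a counterclockwise rotation by -281°.
For θ = -281°:
cos(-281°) = 0.1908
sin(-281°) = 0.9816
Result: [[0.1908, -0.9816], [0.9816, 0.1908]]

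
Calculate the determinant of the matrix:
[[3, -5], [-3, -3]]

For a 2×2 matrix [[a, b], [c, d]], det = ad - bc
det = (3)(-3) - (-5)(-3) = -9 - 15 = -24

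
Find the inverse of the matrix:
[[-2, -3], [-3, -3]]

For [[a,b],[c,d]], inverse = (1/det)·[[d,-b],[-c,a]]
det = (-2)(-3) - (-3)(-3) = 6 - 9 = -3
Inverse = (1/-3)·[[-3, 3], [3, -2]]
= [[1, -1], [-1, 2/3]]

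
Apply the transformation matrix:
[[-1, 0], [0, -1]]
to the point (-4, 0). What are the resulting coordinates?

Matrix multiplication:
[[-1, 0], [0, -1]] × [-4, 0]ᵀ
= [(-1)(-4) + (0)(0), (0)(-4) + (-1)(0)]ᵀ
= [4, 0]ᵀ
Result: (4, 0)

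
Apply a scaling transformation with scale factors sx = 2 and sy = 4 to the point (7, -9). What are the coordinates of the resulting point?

Scaling matrix:
[[2, 0], [0, 4]]
Result: (7 × 2, -9 × 4) = (14, -36)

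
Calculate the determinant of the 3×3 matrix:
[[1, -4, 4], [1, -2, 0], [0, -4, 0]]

Expansion along first row:
det = 1·det([[-2,0],[-4,0]]) - -4·det([[1,0],[0,0]]) + 4·det([[1,-2],[0,-4]])
    = 1·(-2·0 - 0·-4) - -4·(1·0 - 0·0) + 4·(1·-4 - -2·0)
    = 1·0 - -4·0 + 4·-4
    = 0 + 0 + -16 = -16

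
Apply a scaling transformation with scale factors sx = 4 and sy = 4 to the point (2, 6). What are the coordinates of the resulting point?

Scaling matrix:
[[4, 0], [0, 4]]
Result: (2 × 4, 6 × 4) = (8, 24)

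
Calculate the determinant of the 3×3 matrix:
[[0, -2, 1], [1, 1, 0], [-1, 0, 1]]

Expansion along first row:
det = 0·det([[1,0],[0,1]]) - -2·det([[1,0],[-1,1]]) + 1·det([[1,1],[-1,0]])
    = 0·(1·1 - 0·0) - -2·(1·1 - 0·-1) + 1·(1·0 - 1·-1)
    = 0·1 - -2·1 + 1·1
    = 0 + 2 + 1 = 3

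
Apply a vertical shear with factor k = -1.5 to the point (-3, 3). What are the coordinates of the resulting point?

Shear matrix for vertical shear with factor k = -1.5:
[[1, 0], [-1.50, 1]]
Result: (-3, 3) → (-3, 7.5)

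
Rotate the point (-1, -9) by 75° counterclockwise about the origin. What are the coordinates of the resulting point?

Rotation matrix for 75°: [[cos 75°, -sin 75°], [sin 75°, cos 75°]] ≈ [[0.258819, -0.965926], [0.965926, 0.258819]]
[[0.258819, -0.965926], [0.965926, 0.258819]] × [-1, -9]ᵀ ≈ [8.4345, -3.2953]ᵀ
Result: (8.4345, -3.2953)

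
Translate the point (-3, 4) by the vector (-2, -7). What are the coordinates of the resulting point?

Translation by (-2, -7) (homogeneous matrix [[1, 0, -2], [0, 1, -7], [0, 0, 1]]):
x' = -3 + -2 = -5
y' = 4 + -7 = -3
Result: (-5, -3)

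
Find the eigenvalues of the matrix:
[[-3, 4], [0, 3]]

Characteristic equation: det(A - λI) = 0
λ² - (trace)λ + (det) = 0
trace = -3 + 3 = 0, det = (-3)(3) - (4)(0) = -9
λ² - (0)λ + (-9) = 0
λ = (0 ± √((0)² - 4·(-9))) / 2 = (0 ± √36) / 2
Solving: λ = -3, 3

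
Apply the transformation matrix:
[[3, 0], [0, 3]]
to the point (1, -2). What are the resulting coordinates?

Matrix multiplication:
[[3, 0], [0, 3]] × [1, -2]ᵀ
= [(3)(1) + (0)(-2), (0)(1) + (3)(-2)]ᵀ
= [3, -6]ᵀ
Result: (3, -6)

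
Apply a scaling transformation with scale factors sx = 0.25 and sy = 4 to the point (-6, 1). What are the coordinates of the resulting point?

Scaling matrix:
[[0.25, 0], [0, 4]]
Result: (-6 × 0.25, 1 × 4) = (-1.5, 4)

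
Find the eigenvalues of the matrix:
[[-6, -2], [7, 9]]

Characteristic equation: det(A - λI) = 0
λ² - (trace)λ + (det) = 0
trace = -6 + 9 = 3, det = (-6)(9) - (-2)(7) = -40
λ² - (3)λ + (-40) = 0
λ = (3 ± √((3)² - 4·(-40))) / 2 = (3 ± √169) / 2
Solving: λ = -5, 8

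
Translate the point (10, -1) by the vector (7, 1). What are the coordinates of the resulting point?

Translation by (7, 1) (homogeneous matrix [[1, 0, 7], [0, 1, 1], [0, 0, 1]]):
x' = 10 + 7 = 17
y' = -1 + 1 = 0
Result: (17, 0)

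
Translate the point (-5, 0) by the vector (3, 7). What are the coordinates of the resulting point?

Translation by (3, 7) (homogeneous matrix [[1, 0, 3], [0, 1, 7], [0, 0, 1]]):
x' = -5 + 3 = -2
y' = 0 + 7 = 7
Result: (-2, 7)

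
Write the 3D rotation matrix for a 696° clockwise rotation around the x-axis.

Rotation matrix for clockwise 696° around x-axis:
A clockwise rotation by 696° is a counterclockwise rotation by -696°.
cos(-696°) = 0.9135, sin(-696°) = 0.4067
Result: [[1, 0, 0], [0, 0.9135, -0.4067], [0, 0.4067, 0.9135]]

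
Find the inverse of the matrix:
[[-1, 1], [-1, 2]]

For [[a,b],[c,d]], inverse = (1/det)·[[d,-b],[-c,a]]
det = (-1)(2) - (1)(-1) = -2 - -1 = -1
Inverse = (1/-1)·[[2, -1], [1, -1]]
= [[-2, 1], [-1, 1]]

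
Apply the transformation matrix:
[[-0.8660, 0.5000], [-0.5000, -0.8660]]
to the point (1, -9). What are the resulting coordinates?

Matrix multiplication:
[[-0.8660, 0.5000], [-0.5000, -0.8660]] × [1, -9]ᵀ
= [(-0.8660)(1) + (0.5000)(-9), (-0.5000)(1) + (-0.8660)(-9)]ᵀ
= [-5.3660, 7.2940]ᵀ
Result: (-5.3660, 7.2940)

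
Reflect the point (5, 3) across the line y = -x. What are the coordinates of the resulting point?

Reflection across line y = -x: (5, 3) → (-3, -5)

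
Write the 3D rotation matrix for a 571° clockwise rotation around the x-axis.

Rotation matrix for clockwise 571° around x-axis:
A clockwise rotation by 571° is a counterclockwise rotation by -571°.
cos(-571°) = -0.8572, sin(-571°) = 0.5150
Result: [[1, 0, 0], [0, -0.8572, -0.5150], [0, 0.5150, -0.8572]]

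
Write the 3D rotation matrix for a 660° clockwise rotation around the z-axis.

Rotation matrix for clockwise 660° around z-axis:
A clockwise rotation by 660° is a counterclockwise rotation by -660°.
cos(-660°) = 1/2, sin(-660°) = √3/2
Result: [[1/2, -√3/2, 0], [√3/2, 1/2, 0], [0, 0, 1]]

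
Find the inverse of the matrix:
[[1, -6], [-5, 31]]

For [[a,b],[c,d]], inverse = (1/det)·[[d,-b],[-c,a]]
det = (1)(31) - (-6)(-5) = 31 - 30 = 1
Inverse = [[31, 6], [5, 1]]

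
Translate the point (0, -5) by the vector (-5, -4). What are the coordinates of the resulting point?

Translation by (-5, -4) (homogeneous matrix [[1, 0, -5], [0, 1, -4], [0, 0, 1]]):
x' = 0 + -5 = -5
y' = -5 + -4 = -9
Result: (-5, -9)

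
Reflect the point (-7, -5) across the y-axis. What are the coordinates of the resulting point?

Reflection across y-axis: (-7, -5) → (7, -5)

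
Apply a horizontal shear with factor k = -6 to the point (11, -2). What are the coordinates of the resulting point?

Shear matrix for horizontal shear with factor k = -6:
[[1, -6], [0, 1]]
Result: (11, -2) → (23, -2)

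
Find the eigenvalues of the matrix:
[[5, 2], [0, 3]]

Characteristic equation: det(A - λI) = 0
λ² - (trace)λ + (det) = 0
trace = 5 + 3 = 8, det = (5)(3) - (2)(0) = 15
λ² - (8)λ + (15) = 0
λ = (8 ± √((8)² - 4·(15))) / 2 = (8 ± √4) / 2
Solving: λ = 3, 5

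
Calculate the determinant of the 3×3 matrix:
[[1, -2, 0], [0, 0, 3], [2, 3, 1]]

Expansion along first row:
det = 1·det([[0,3],[3,1]]) - -2·det([[0,3],[2,1]]) + 0·det([[0,0],[2,3]])
    = 1·(0·1 - 3·3) - -2·(0·1 - 3·2) + 0·(0·3 - 0·2)
    = 1·-9 - -2·-6 + 0·0
    = -9 + -12 + 0 = -21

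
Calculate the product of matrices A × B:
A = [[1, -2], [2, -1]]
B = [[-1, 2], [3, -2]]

Matrix multiplication:
C[0][0] = 1×-1 + -2×3 = -7
C[0][1] = 1×2 + -2×-2 = 6
C[1][0] = 2×-1 + -1×3 = -5
C[1][1] = 2×2 + -1×-2 = 6
Result: [[-7, 6], [-5, 6]]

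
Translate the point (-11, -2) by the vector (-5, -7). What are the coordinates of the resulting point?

Translation by (-5, -7) (homogeneous matrix [[1, 0, -5], [0, 1, -7], [0, 0, 1]]):
x' = -11 + -5 = -16
y' = -2 + -7 = -9
Result: (-16, -9)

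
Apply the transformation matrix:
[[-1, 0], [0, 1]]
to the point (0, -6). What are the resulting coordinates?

Matrix multiplication:
[[-1, 0], [0, 1]] × [0, -6]ᵀ
= [(-1)(0) + (0)(-6), (0)(0) + (1)(-6)]ᵀ
= [0, -6]ᵀ
Result: (0, -6)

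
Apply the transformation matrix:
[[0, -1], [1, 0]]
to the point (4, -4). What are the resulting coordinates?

Matrix multiplication:
[[0, -1], [1, 0]] × [4, -4]ᵀ
= [(0)(4) + (-1)(-4), (1)(4) + (0)(-4)]ᵀ
= [4, 4]ᵀ
Result: (4, 4)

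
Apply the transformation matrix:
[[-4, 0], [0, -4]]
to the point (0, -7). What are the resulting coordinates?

Matrix multiplication:
[[-4, 0], [0, -4]] × [0, -7]ᵀ
= [(-4)(0) + (0)(-7), (0)(0) + (-4)(-7)]ᵀ
= [0, 28]ᵀ
Result: (0, 28)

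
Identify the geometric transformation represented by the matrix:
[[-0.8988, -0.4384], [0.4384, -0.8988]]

This matrix represents: rotation by 154° counterclockwise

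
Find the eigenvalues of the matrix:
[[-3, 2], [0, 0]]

Characteristic equation: det(A - λI) = 0
λ² - (trace)λ + (det) = 0
trace = -3 + 0 = -3, det = (-3)(0) - (2)(0) = 0
λ² - (-3)λ + (0) = 0
λ = (-3 ± √((-3)² - 4·(0))) / 2 = (-3 ± √9) / 2
Solving: λ = -3, 0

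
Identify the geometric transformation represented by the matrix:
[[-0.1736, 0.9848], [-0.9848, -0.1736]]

This matrix represents: rotation by 260° counterclockwise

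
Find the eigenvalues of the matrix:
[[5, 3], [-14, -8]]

Characteristic equation: det(A - λI) = 0
λ² - (trace)λ + (det) = 0
trace = 5 + -8 = -3, det = (5)(-8) - (3)(-14) = 2
λ² - (-3)λ + (2) = 0
λ = (-3 ± √((-3)² - 4·(2))) / 2 = (-3 ± √1) / 2
Solving: λ = -2, -1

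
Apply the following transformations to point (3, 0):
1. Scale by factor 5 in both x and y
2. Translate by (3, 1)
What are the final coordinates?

Step 1: Scale (3, 0) by 5 → (15, 0)
Step 2: Translate by (3, 1) → (18, 1)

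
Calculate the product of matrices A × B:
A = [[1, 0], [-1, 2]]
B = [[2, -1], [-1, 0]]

Matrix multiplication:
C[0][0] = 1×2 + 0×-1 = 2
C[0][1] = 1×-1 + 0×0 = -1
C[1][0] = -1×2 + 2×-1 = -4
C[1][1] = -1×-1 + 2×0 = 1
Result: [[2, -1], [-4, 1]]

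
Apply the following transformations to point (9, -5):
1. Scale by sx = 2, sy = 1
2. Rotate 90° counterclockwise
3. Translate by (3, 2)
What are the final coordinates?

Step 1: Scale → (18, -5)
Step 2: Rotate 90° → (5, 18)
Step 3: Translate → (8, 20)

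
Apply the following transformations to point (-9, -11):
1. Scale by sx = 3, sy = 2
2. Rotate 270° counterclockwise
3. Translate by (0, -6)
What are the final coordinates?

Step 1: Scale → (-27, -22)
Step 2: Rotate 270° → (-22, 27)
Step 3: Translate → (-22, 21)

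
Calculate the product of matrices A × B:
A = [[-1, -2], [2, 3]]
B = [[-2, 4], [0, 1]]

Matrix multiplication:
C[0][0] = -1×-2 + -2×0 = 2
C[0][1] = -1×4 + -2×1 = -6
C[1][0] = 2×-2 + 3×0 = -4
C[1][1] = 2×4 + 3×1 = 11
Result: [[2, -6], [-4, 11]]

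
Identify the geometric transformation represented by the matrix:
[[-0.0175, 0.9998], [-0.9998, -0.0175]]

This matrix represents: rotation by 269° counterclockwise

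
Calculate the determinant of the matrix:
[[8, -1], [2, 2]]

For a 2×2 matrix [[a, b], [c, d]], det = ad - bc
det = (8)(2) - (-1)(2) = 16 - -2 = 18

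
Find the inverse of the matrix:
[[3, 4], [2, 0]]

For [[a,b],[c,d]], inverse = (1/det)·[[d,-b],[-c,a]]
det = (3)(0) - (4)(2) = 0 - 8 = -8
Inverse = (1/-8)·[[0, -4], [-2, 3]]
= [[0, 1/2], [1/4, -3/8]]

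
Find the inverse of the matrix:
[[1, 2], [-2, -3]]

For [[a,b],[c,d]], inverse = (1/det)·[[d,-b],[-c,a]]
det = (1)(-3) - (2)(-2) = -3 - -4 = 1
Inverse = [[-3, -2], [2, 1]]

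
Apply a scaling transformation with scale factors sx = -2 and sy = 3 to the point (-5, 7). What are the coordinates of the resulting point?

Scaling matrix:
[[-2, 0], [0, 3]]
Result: (-5 × -2, 7 × 3) = (10, 21)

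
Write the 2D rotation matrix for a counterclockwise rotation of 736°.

Rotation matrix formula: [[cos θ, -sin θ], [sin θ, cos θ]]
For θ = 736°:
cos(736°) = 0.9613
sin(736°) = 0.2756
Result: [[0.9613, -0.2756], [0.2756, 0.9613]]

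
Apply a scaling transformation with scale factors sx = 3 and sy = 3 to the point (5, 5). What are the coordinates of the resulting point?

Scaling matrix:
[[3, 0], [0, 3]]
Result: (5 × 3, 5 × 3) = (15, 15)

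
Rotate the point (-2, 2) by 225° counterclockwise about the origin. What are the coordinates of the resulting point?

Rotation matrix for 225°: [[cos 225°, -sin 225°], [sin 225°, cos 225°]] ≈ [[-0.707107, 0.707107], [-0.707107, -0.707107]]
[[-0.707107, 0.707107], [-0.707107, -0.707107]] × [-2, 2]ᵀ ≈ [2.8284, 0]ᵀ
Result: (2.8284, 0)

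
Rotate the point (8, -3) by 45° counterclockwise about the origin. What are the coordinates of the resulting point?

Rotation matrix for 45°: [[cos 45°, -sin 45°], [sin 45°, cos 45°]] ≈ [[0.707107, -0.707107], [0.707107, 0.707107]]
[[0.707107, -0.707107], [0.707107, 0.707107]] × [8, -3]ᵀ ≈ [7.7782, 3.5355]ᵀ
Result: (7.7782, 3.5355)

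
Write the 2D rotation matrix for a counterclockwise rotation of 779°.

Rotation matrix formula: [[cos θ, -sin θ], [sin θ, cos θ]]
For θ = 779°:
cos(779°) = 0.5150
sin(779°) = 0.8572
Result: [[0.5150, -0.8572], [0.8572, 0.5150]]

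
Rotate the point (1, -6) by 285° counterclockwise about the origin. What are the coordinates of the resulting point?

Rotation matrix for 285°: [[cos 285°, -sin 285°], [sin 285°, cos 285°]] ≈ [[0.258819, 0.965926], [-0.965926, 0.258819]]
[[0.258819, 0.965926], [-0.965926, 0.258819]] × [1, -6]ᵀ ≈ [-5.5367, -2.5188]ᵀ
Result: (-5.5367, -2.5188)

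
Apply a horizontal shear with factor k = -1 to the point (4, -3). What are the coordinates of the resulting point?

Shear matrix for horizontal shear with factor k = -1:
[[1, -1], [0, 1]]
Result: (4, -3) → (7, -3)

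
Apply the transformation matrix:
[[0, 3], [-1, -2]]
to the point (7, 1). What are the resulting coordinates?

Matrix multiplication:
[[0, 3], [-1, -2]] × [7, 1]ᵀ
= [(0)(7) + (3)(1), (-1)(7) + (-2)(1)]ᵀ
= [3, -9]ᵀ
Result: (3, -9)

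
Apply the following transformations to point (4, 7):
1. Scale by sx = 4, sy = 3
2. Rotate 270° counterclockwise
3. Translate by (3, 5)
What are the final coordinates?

Step 1: Scale → (16, 21)
Step 2: Rotate 270° → (21, -16)
Step 3: Translate → (24, -11)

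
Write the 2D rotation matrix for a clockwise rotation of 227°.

Rotation matrix formula: [[cos θ, -sin θ], [sin θ, cos θ]]
A clockwise rotation by 227° is equivalent to a counterclockwise rotation by -227°.
For θ = -227°:
cos(-227°) = -0.6820
sin(-227°) = 0.7314
Result: [[-0.6820, -0.7314], [0.7314, -0.6820]]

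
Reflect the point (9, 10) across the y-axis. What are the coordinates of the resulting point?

Reflection across y-axis: (9, 10) → (-9, 10)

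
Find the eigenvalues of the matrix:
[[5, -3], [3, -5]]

Characteristic equation: det(A - λI) = 0
λ² - (trace)λ + (det) = 0
trace = 5 + -5 = 0, det = (5)(-5) - (-3)(3) = -16
λ² - (0)λ + (-16) = 0
λ = (0 ± √((0)² - 4·(-16))) / 2 = (0 ± √64) / 2
Solving: λ = -4, 4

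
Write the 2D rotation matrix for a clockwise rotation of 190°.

Rotation matrix formula: [[cos θ, -sin θ], [sin θ, cos θ]]
A clockwise rotation by 190° is equivalent to a counterclockwise rotation by -190°.
For θ = -190°:
cos(-190°) = -0.9848
sin(-190°) = 0.1736
Result: [[-0.9848, -0.1736], [0.1736, -0.9848]]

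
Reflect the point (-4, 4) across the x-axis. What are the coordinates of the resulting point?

Reflection across x-axis: (-4, 4) → (-4, -4)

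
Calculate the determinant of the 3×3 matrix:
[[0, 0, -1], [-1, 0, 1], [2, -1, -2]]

Expansion along first row:
det = 0·det([[0,1],[-1,-2]]) - 0·det([[-1,1],[2,-2]]) + -1·det([[-1,0],[2,-1]])
    = 0·(0·-2 - 1·-1) - 0·(-1·-2 - 1·2) + -1·(-1·-1 - 0·2)
    = 0·1 - 0·0 + -1·1
    = 0 + 0 + -1 = -1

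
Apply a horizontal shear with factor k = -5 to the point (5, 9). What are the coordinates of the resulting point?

Shear matrix for horizontal shear with factor k = -5:
[[1, -5], [0, 1]]
Result: (5, 9) → (-40, 9)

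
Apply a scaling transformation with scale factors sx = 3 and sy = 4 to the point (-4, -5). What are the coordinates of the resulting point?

Scaling matrix:
[[3, 0], [0, 4]]
Result: (-4 × 3, -5 × 4) = (-12, -20)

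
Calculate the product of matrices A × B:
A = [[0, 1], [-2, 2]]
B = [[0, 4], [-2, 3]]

Matrix multiplication:
C[0][0] = 0×0 + 1×-2 = -2
C[0][1] = 0×4 + 1×3 = 3
C[1][0] = -2×0 + 2×-2 = -4
C[1][1] = -2×4 + 2×3 = -2
Result: [[-2, 3], [-4, -2]]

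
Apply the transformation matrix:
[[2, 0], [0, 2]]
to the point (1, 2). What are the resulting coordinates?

Matrix multiplication:
[[2, 0], [0, 2]] × [1, 2]ᵀ
= [(2)(1) + (0)(2), (0)(1) + (2)(2)]ᵀ
= [2, 4]ᵀ
Result: (2, 4)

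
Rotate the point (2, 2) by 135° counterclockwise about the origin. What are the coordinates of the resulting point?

Rotation matrix for 135°: [[cos 135°, -sin 135°], [sin 135°, cos 135°]] ≈ [[-0.707107, -0.707107], [0.707107, -0.707107]]
[[-0.707107, -0.707107], [0.707107, -0.707107]] × [2, 2]ᵀ ≈ [-2.8284, 0]ᵀ
Result: (-2.8284, 0)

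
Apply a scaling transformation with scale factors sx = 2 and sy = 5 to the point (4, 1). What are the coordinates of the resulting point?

Scaling matrix:
[[2, 0], [0, 5]]
Result: (4 × 2, 1 × 5) = (8, 5)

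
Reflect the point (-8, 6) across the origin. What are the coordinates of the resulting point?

Reflection across origin: (-8, 6) → (8, -6)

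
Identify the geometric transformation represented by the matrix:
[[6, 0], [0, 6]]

This matrix represents: uniform scaling by factor 6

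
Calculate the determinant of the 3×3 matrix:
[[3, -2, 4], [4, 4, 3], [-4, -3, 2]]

Expansion along first row:
det = 3·det([[4,3],[-3,2]]) - -2·det([[4,3],[-4,2]]) + 4·det([[4,4],[-4,-3]])
    = 3·(4·2 - 3·-3) - -2·(4·2 - 3·-4) + 4·(4·-3 - 4·-4)
    = 3·17 - -2·20 + 4·4
    = 51 + 40 + 16 = 107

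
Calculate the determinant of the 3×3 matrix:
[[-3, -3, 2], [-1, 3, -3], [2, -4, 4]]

Expansion along first row:
det = -3·det([[3,-3],[-4,4]]) - -3·det([[-1,-3],[2,4]]) + 2·det([[-1,3],[2,-4]])
    = -3·(3·4 - -3·-4) - -3·(-1·4 - -3·2) + 2·(-1·-4 - 3·2)
    = -3·0 - -3·2 + 2·-2
    = 0 + 6 + -4 = 2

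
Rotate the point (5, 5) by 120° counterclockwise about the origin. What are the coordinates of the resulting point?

Rotation matrix for 120°: [[cos 120°, -sin 120°], [sin 120°, cos 120°]] ≈ [[-0.500000, -0.866025], [0.866025, -0.500000]]
[[-0.500000, -0.866025], [0.866025, -0.500000]] × [5, 5]ᵀ ≈ [-6.8301, 1.8301]ᵀ
Result: (-6.8301, 1.8301)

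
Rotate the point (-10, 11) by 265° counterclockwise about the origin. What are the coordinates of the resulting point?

Rotation matrix for 265°: [[cos 265°, -sin 265°], [sin 265°, cos 265°]] ≈ [[-0.087156, 0.996195], [-0.996195, -0.087156]]
[[-0.087156, 0.996195], [-0.996195, -0.087156]] × [-10, 11]ᵀ ≈ [11.8297, 9.0032]ᵀ
Result: (11.8297, 9.0032)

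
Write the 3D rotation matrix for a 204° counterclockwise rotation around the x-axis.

Rotation matrix for counterclockwise 204° around x-axis:
cos(204°) = -0.9135, sin(204°) = -0.4067
Result: [[1, 0, 0], [0, -0.9135, 0.4067], [0, -0.4067, -0.9135]]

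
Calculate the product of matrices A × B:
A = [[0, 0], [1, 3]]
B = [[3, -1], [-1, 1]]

Matrix multiplication:
C[0][0] = 0×3 + 0×-1 = 0
C[0][1] = 0×-1 + 0×1 = 0
C[1][0] = 1×3 + 3×-1 = 0
C[1][1] = 1×-1 + 3×1 = 2
Result: [[0, 0], [0, 2]]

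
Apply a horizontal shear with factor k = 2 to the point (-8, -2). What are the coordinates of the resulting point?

Shear matrix for horizontal shear with factor k = 2:
[[1, 2], [0, 1]]
Result: (-8, -2) → (-12, -2)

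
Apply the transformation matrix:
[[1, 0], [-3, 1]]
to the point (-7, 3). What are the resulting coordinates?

Matrix multiplication:
[[1, 0], [-3, 1]] × [-7, 3]ᵀ
= [(1)(-7) + (0)(3), (-3)(-7) + (1)(3)]ᵀ
= [-7, 24]ᵀ
Result: (-7, 24)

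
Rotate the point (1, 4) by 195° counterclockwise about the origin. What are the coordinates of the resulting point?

Rotation matrix for 195°: [[cos 195°, -sin 195°], [sin 195°, cos 195°]] ≈ [[-0.965926, 0.258819], [-0.258819, -0.965926]]
[[-0.965926, 0.258819], [-0.258819, -0.965926]] × [1, 4]ᵀ ≈ [0.0694, -4.1225]ᵀ
Result: (0.0694, -4.1225)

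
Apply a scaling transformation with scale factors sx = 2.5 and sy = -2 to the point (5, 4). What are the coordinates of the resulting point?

Scaling matrix:
[[2.50, 0], [0, -2]]
Result: (5 × 2.5, 4 × -2) = (12.5, -8)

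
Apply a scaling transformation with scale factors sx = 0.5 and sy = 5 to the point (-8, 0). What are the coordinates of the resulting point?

Scaling matrix:
[[0.50, 0], [0, 5]]
Result: (-8 × 0.5, 0 × 5) = (-4, 0)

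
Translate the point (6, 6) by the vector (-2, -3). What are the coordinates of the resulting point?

Translation by (-2, -3) (homogeneous matrix [[1, 0, -2], [0, 1, -3], [0, 0, 1]]):
x' = 6 + -2 = 4
y' = 6 + -3 = 3
Result: (4, 3)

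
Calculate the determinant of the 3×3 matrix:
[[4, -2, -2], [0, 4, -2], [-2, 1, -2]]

Expansion along first row:
det = 4·det([[4,-2],[1,-2]]) - -2·det([[0,-2],[-2,-2]]) + -2·det([[0,4],[-2,1]])
    = 4·(4·-2 - -2·1) - -2·(0·-2 - -2·-2) + -2·(0·1 - 4·-2)
    = 4·-6 - -2·-4 + -2·8
    = -24 + -8 + -16 = -48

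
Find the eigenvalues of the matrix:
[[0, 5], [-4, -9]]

Characteristic equation: det(A - λI) = 0
λ² - (trace)λ + (det) = 0
trace = 0 + -9 = -9, det = (0)(-9) - (5)(-4) = 20
λ² - (-9)λ + (20) = 0
λ = (-9 ± √((-9)² - 4·(20))) / 2 = (-9 ± √1) / 2
Solving: λ = -5, -4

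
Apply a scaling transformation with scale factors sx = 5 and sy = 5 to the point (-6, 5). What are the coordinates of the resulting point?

Scaling matrix:
[[5, 0], [0, 5]]
Result: (-6 × 5, 5 × 5) = (-30, 25)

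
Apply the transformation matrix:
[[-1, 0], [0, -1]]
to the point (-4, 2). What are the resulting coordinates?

Matrix multiplication:
[[-1, 0], [0, -1]] × [-4, 2]ᵀ
= [(-1)(-4) + (0)(2), (0)(-4) + (-1)(2)]ᵀ
= [4, -2]ᵀ
Result: (4, -2)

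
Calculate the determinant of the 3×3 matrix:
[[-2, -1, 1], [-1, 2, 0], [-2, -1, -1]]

Expansion along first row:
det = -2·det([[2,0],[-1,-1]]) - -1·det([[-1,0],[-2,-1]]) + 1·det([[-1,2],[-2,-1]])
    = -2·(2·-1 - 0·-1) - -1·(-1·-1 - 0·-2) + 1·(-1·-1 - 2·-2)
    = -2·-2 - -1·1 + 1·5
    = 4 + 1 + 5 = 10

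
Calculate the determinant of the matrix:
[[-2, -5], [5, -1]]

For a 2×2 matrix [[a, b], [c, d]], det = ad - bc
det = (-2)(-1) - (-5)(5) = 2 - -25 = 27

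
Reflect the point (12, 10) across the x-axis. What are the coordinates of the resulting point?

Reflection across x-axis: (12, 10) → (12, -10)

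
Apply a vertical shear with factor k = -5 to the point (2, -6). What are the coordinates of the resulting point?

Shear matrix for vertical shear with factor k = -5:
[[1, 0], [-5, 1]]
Result: (2, -6) → (2, -16)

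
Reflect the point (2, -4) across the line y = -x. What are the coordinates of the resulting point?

Reflection across line y = -x: (2, -4) → (4, -2)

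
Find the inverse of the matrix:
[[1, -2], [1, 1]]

For [[a,b],[c,d]], inverse = (1/det)·[[d,-b],[-c,a]]
det = (1)(1) - (-2)(1) = 1 - -2 = 3
Inverse = (1/3)·[[1, 2], [-1, 1]]
= [[1/3, 2/3], [-1/3, 1/3]]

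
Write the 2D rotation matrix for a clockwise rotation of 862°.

Rotation matrix formula: [[cos θ, -sin θ], [sin θ, cos θ]]
A clockwise rotation by 862° is equivalent to a counterclockwise rotation by -862°.
For θ = -862°:
cos(-862°) = -0.7880
sin(-862°) = -0.6157
Result: [[-0.7880, 0.6157], [-0.6157, -0.7880]]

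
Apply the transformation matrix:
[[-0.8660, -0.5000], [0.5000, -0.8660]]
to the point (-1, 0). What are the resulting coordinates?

Matrix multiplication:
[[-0.8660, -0.5000], [0.5000, -0.8660]] × [-1, 0]ᵀ
= [(-0.8660)(-1) + (-0.5000)(0), (0.5000)(-1) + (-0.8660)(0)]ᵀ
= [0.8660, -0.5000]ᵀ
Result: (0.8660, -0.5000)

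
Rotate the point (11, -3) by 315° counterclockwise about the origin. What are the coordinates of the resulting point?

Rotation matrix for 315°: [[cos 315°, -sin 315°], [sin 315°, cos 315°]] ≈ [[0.707107, 0.707107], [-0.707107, 0.707107]]
[[0.707107, 0.707107], [-0.707107, 0.707107]] × [11, -3]ᵀ ≈ [5.6569, -9.8995]ᵀ
Result: (5.6569, -9.8995)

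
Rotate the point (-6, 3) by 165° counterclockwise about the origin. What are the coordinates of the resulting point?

Rotation matrix for 165°: [[cos 165°, -sin 165°], [sin 165°, cos 165°]] ≈ [[-0.965926, -0.258819], [0.258819, -0.965926]]
[[-0.965926, -0.258819], [0.258819, -0.965926]] × [-6, 3]ᵀ ≈ [5.0191, -4.4507]ᵀ
Result: (5.0191, -4.4507)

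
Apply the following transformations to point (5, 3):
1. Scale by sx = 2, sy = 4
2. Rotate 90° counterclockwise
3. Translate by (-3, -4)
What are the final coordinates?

Step 1: Scale → (10, 12)
Step 2: Rotate 90° → (-12, 10)
Step 3: Translate → (-15, 6)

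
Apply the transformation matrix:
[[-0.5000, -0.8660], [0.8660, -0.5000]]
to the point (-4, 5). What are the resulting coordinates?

Matrix multiplication:
[[-0.5000, -0.8660], [0.8660, -0.5000]] × [-4, 5]ᵀ
= [(-0.5000)(-4) + (-0.8660)(5), (0.8660)(-4) + (-0.5000)(5)]ᵀ
= [-2.3300, -5.9640]ᵀ
Result: (-2.3300, -5.9640)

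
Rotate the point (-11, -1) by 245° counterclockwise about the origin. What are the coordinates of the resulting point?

Rotation matrix for 245°: [[cos 245°, -sin 245°], [sin 245°, cos 245°]] ≈ [[-0.422618, 0.906308], [-0.906308, -0.422618]]
[[-0.422618, 0.906308], [-0.906308, -0.422618]] × [-11, -1]ᵀ ≈ [3.7425, 10.3920]ᵀ
Result: (3.7425, 10.3920)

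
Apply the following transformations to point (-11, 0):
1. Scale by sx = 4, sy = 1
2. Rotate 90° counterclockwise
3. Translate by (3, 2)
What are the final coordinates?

Step 1: Scale → (-44, 0)
Step 2: Rotate 90° → (0, -44)
Step 3: Translate → (3, -42)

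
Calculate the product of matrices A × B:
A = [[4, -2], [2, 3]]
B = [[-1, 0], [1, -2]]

Matrix multiplication:
C[0][0] = 4×-1 + -2×1 = -6
C[0][1] = 4×0 + -2×-2 = 4
C[1][0] = 2×-1 + 3×1 = 1
C[1][1] = 2×0 + 3×-2 = -6
Result: [[-6, 4], [1, -6]]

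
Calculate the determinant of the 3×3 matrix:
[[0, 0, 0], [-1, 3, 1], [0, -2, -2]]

Expansion along first row:
det = 0·det([[3,1],[-2,-2]]) - 0·det([[-1,1],[0,-2]]) + 0·det([[-1,3],[0,-2]])
    = 0·(3·-2 - 1·-2) - 0·(-1·-2 - 1·0) + 0·(-1·-2 - 3·0)
    = 0·-4 - 0·2 + 0·2
    = 0 + 0 + 0 = 0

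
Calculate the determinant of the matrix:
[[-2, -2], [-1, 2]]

For a 2×2 matrix [[a, b], [c, d]], det = ad - bc
det = (-2)(2) - (-2)(-1) = -4 - 2 = -6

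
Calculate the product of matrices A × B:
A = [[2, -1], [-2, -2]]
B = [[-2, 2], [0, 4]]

Matrix multiplication:
C[0][0] = 2×-2 + -1×0 = -4
C[0][1] = 2×2 + -1×4 = 0
C[1][0] = -2×-2 + -2×0 = 4
C[1][1] = -2×2 + -2×4 = -12
Result: [[-4, 0], [4, -12]]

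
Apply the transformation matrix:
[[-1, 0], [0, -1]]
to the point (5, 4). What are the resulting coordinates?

Matrix multiplication:
[[-1, 0], [0, -1]] × [5, 4]ᵀ
= [(-1)(5) + (0)(4), (0)(5) + (-1)(4)]ᵀ
= [-5, -4]ᵀ
Result: (-5, -4)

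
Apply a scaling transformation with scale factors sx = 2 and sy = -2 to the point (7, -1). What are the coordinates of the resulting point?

Scaling matrix:
[[2, 0], [0, -2]]
Result: (7 × 2, -1 × -2) = (14, 2)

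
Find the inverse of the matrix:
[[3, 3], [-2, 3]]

For [[a,b],[c,d]], inverse = (1/det)·[[d,-b],[-c,a]]
det = (3)(3) - (3)(-2) = 9 - -6 = 15
Inverse = (1/15)·[[3, -3], [2, 3]]
= [[1/5, -1/5], [2/15, 1/5]]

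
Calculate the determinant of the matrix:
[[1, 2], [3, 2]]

For a 2×2 matrix [[a, b], [c, d]], det = ad - bc
det = (1)(2) - (2)(3) = 2 - 6 = -4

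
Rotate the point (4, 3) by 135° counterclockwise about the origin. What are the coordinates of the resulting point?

Rotation matrix for 135°: [[cos 135°, -sin 135°], [sin 135°, cos 135°]] ≈ [[-0.707107, -0.707107], [0.707107, -0.707107]]
[[-0.707107, -0.707107], [0.707107, -0.707107]] × [4, 3]ᵀ ≈ [-4.9497, 0.7071]ᵀ
Result: (-4.9497, 0.7071)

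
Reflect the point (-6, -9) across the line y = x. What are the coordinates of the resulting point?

Reflection across line y = x: (-6, -9) → (-9, -6)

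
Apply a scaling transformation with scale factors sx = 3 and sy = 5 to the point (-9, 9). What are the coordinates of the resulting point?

Scaling matrix:
[[3, 0], [0, 5]]
Result: (-9 × 3, 9 × 5) = (-27, 45)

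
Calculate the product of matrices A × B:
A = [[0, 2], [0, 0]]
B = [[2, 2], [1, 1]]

Matrix multiplication:
C[0][0] = 0×2 + 2×1 = 2
C[0][1] = 0×2 + 2×1 = 2
C[1][0] = 0×2 + 0×1 = 0
C[1][1] = 0×2 + 0×1 = 0
Result: [[2, 2], [0, 0]]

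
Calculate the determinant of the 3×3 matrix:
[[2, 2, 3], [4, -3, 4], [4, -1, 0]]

Expansion along first row:
det = 2·det([[-3,4],[-1,0]]) - 2·det([[4,4],[4,0]]) + 3·det([[4,-3],[4,-1]])
    = 2·(-3·0 - 4·-1) - 2·(4·0 - 4·4) + 3·(4·-1 - -3·4)
    = 2·4 - 2·-16 + 3·8
    = 8 + 32 + 24 = 64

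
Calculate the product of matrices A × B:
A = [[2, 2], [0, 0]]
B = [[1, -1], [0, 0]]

Matrix multiplication:
C[0][0] = 2×1 + 2×0 = 2
C[0][1] = 2×-1 + 2×0 = -2
C[1][0] = 0×1 + 0×0 = 0
C[1][1] = 0×-1 + 0×0 = 0
Result: [[2, -2], [0, 0]]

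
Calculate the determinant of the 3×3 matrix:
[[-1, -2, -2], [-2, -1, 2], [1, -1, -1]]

Expansion along first row:
det = -1·det([[-1,2],[-1,-1]]) - -2·det([[-2,2],[1,-1]]) + -2·det([[-2,-1],[1,-1]])
    = -1·(-1·-1 - 2·-1) - -2·(-2·-1 - 2·1) + -2·(-2·-1 - -1·1)
    = -1·3 - -2·0 + -2·3
    = -3 + 0 + -6 = -9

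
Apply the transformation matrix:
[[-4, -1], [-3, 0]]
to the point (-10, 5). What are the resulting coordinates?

Matrix multiplication:
[[-4, -1], [-3, 0]] × [-10, 5]ᵀ
= [(-4)(-10) + (-1)(5), (-3)(-10) + (0)(5)]ᵀ
= [35, 30]ᵀ
Result: (35, 30)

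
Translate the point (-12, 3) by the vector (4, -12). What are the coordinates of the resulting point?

Translation by (4, -12) (homogeneous matrix [[1, 0, 4], [0, 1, -12], [0, 0, 1]]):
x' = -12 + 4 = -8
y' = 3 + -12 = -9
Result: (-8, -9)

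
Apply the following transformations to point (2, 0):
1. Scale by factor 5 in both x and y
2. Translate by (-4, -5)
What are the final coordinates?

Step 1: Scale (2, 0) by 5 → (10, 0)
Step 2: Translate by (-4, -5) → (6, -5)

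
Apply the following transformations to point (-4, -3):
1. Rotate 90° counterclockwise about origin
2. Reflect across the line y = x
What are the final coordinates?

Step 1: Rotate 90° → (3, -4)
Step 2: Reflect across line y = x → (-4, 3)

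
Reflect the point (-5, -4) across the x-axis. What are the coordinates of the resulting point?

Reflection across x-axis: (-5, -4) → (-5, 4)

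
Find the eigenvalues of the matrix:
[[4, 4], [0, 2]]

Characteristic equation: det(A - λI) = 0
λ² - (trace)λ + (det) = 0
trace = 4 + 2 = 6, det = (4)(2) - (4)(0) = 8
λ² - (6)λ + (8) = 0
λ = (6 ± √((6)² - 4·(8))) / 2 = (6 ± √4) / 2
Solving: λ = 2, 4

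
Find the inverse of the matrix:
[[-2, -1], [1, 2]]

For [[a,b],[c,d]], inverse = (1/det)·[[d,-b],[-c,a]]
det = (-2)(2) - (-1)(1) = -4 - -1 = -3
Inverse = (1/-3)·[[2, 1], [-1, -2]]
= [[-2/3, -1/3], [1/3, 2/3]]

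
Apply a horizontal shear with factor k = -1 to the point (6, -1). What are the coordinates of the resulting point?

Shear matrix for horizontal shear with factor k = -1:
[[1, -1], [0, 1]]
Result: (6, -1) → (7, -1)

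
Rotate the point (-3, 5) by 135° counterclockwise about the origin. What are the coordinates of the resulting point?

Rotation matrix for 135°: [[cos 135°, -sin 135°], [sin 135°, cos 135°]] ≈ [[-0.707107, -0.707107], [0.707107, -0.707107]]
[[-0.707107, -0.707107], [0.707107, -0.707107]] × [-3, 5]ᵀ ≈ [-1.4142, -5.6569]ᵀ
Result: (-1.4142, -5.6569)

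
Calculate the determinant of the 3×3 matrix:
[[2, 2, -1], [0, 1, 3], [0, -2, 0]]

Expansion along first row:
det = 2·det([[1,3],[-2,0]]) - 2·det([[0,3],[0,0]]) + -1·det([[0,1],[0,-2]])
    = 2·(1·0 - 3·-2) - 2·(0·0 - 3·0) + -1·(0·-2 - 1·0)
    = 2·6 - 2·0 + -1·0
    = 12 + 0 + 0 = 12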